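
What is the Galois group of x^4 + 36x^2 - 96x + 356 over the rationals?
The polynomial is an irreducible quartic over Q and its discriminant is 13088325632, which is not a perfect square, so the Galois group is not contained in A_4. The resolvent cubic y^3 - 36*y^2 - 1424*y + 42048 has exactly one rational root, so the Galois group is C_4 or D_4. The quartic remains irreducible over Q(sqrt(disc)), so the group is D_4.

D_4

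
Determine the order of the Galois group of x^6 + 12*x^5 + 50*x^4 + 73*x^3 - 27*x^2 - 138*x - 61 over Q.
The degree of the splitting field over Q equals the order of the Galois group, so first determine the group. The polynomial f is an irreducible sextic over Q, so G = Gal(f/Q) is one of the 16 transitive subgroups 6T1, ..., 6T16 of S_6. The discriminant of f is 30991489 = 5567^2, a perfect square, so G is contained in A_6. The transitive groups of degree 6 contained in A_6 are: A_4 (6T4, order 12), S_4 (6T7, order 24), (C_3 x C_3) : C_4 (6T10, order 36), PSL(2,5) (6T12, order 60), A_6 (6T15, order 360). By Dedekind's theorem, for a prime p not dividing disc(f) the degrees of the irreducible factors of f mod p form the cycle type of an element of G. Factoring f modulo the 21 such primes p <= 79 (skipping 19, which divides the discriminant), each new pattern first appears at: mod 2: f = (x + 1)(x^5 + x^4 + x^3 + x + 1), pattern 5+1; mod 7: f = (x^3 + x^2 + 3x + 5)(x^3 + 4x^2 + x + 6), pattern 3+3; mod 61: f = (x)(x + 39)(x^2 + 15x + 13)(x^2 + 19x + 12), pattern 2+2+1+1. No other pattern occurs in this range, so the set of observed cycle types is {5+1, 3+3, 2+2+1+1}. The candidates containing elements of all these cycle types are PSL(2,5) (6T12) of order 60, A_6 (6T15) of order 360; the others are excluded. The observed types are precisely the cycle types that occur in PSL(2,5) (6T12) (apart from the identity). Each of the other remaining candidates has further cycle types, and by the Chebotarev density theorem the matching factorization patterns would occur for a proportion of primes equal to their share of the group: A_6 (6T15) additionally contains elements of type 4+2, 3+1+1+1 (130 of its 360 elements, about 36% of primes). None of the 21 primes tested shows any such pattern (for each of these groups the chance of that is below 10^-4), which rules them out. Hence G = PSL(2,5) (6T12), of order 60. The Galois group PSL(2,5) (6T12) has order 60, so the splitting field has degree 60 over Q.

60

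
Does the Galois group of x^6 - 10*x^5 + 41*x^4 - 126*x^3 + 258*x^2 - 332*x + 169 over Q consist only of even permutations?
The polynomial is irreducible of degree 6 over Q. Its discriminant is 1728393484898304 = 41573952^2, a perfect square. A Galois group lies in the alternating group exactly when the discriminant is a square in Q, so the Galois group (A_4) is contained in A_6.

Yes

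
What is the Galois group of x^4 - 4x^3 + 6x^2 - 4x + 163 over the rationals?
D_4 (order 8)

The polynomial is an irreducible quartic over Q and its discriminant is 1088391168, which is not a perfect square, so the Galois group is not contained in A_4. The resolvent cubic y^3 - 6*y^2 - 636*y + 1288 has exactly one rational root, so the Galois group is C_4 or D_4. The quartic remains irreducible over Q(sqrt(disc)), so the group is D_4.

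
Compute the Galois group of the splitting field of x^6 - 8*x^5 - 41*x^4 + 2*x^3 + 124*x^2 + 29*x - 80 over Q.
PSL(2,5) (order 60)

The polynomial f is an irreducible sextic over Q, so G = Gal(f/Q) is one of the 16 transitive subgroups 6T1, ..., 6T16 of S_6. The discriminant of f is 1770264843169 = 1330513^2, a perfect square, so G is contained in A_6. The transitive groups of degree 6 contained in A_6 are: A_4 (6T4, order 12), S_4 (6T7, order 24), (C_3 x C_3) : C_4 (6T10, order 36), PSL(2,5) (6T12, order 60), A_6 (6T15, order 360). By Dedekind's theorem, for a prime p not dividing disc(f) the degrees of the irreducible factors of f mod p form the cycle type of an element of G. Factoring f modulo the 21 such primes p <= 79 (skipping 19, which divides the discriminant), each new pattern first appears at: mod 2: f = (x)(x^5 + x^3 + 1), pattern 5+1; mod 7: f = (x^3 + x^2 + 6x + 5)(x^3 + 5x^2 + 4x + 5), pattern 3+3; mod 61: f = (x + 12)(x + 57)(x^2 + 51x + 31)(x^2 + 55x + 44), pattern 2+2+1+1. No other pattern occurs in this range, so the set of observed cycle types is {5+1, 3+3, 2+2+1+1}. The candidates containing elements of all these cycle types are PSL(2,5) (6T12) of order 60, A_6 (6T15) of order 360; the others are excluded. The observed types are precisely the cycle types that occur in PSL(2,5) (6T12) (apart from the identity). Each of the other remaining candidates has further cycle types, and by the Chebotarev density theorem the matching factorization patterns would occur for a proportion of primes equal to their share of the group: A_6 (6T15) additionally contains elements of type 4+2, 3+1+1+1 (130 of its 360 elements, about 36% of primes). None of the 21 primes tested shows any such pattern (for each of these groups the chance of that is below 10^-4), which rules them out. Hence G = PSL(2,5) (6T12), of order 60.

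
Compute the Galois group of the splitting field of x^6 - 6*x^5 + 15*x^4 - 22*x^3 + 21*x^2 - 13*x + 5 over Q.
S_6 (also written S6)

The polynomial f is an irreducible sextic over Q, so G = Gal(f/Q) is one of the 16 transitive subgroups 6T1, ..., 6T16 of S_6. The discriminant of f is 49781, which is not a perfect square, so G is not contained in A_6. The transitive groups of degree 6 not contained in A_6 are: C_6 (6T1, order 6), S_3 (6T2, order 6), D_6 (6T3, order 12), C_3 x S_3 (6T5, order 18), A_4 x C_2 (6T6, order 24), S_4 (6T8, order 24), S_3 x S_3 (6T9, order 36), S_4 x C_2 (6T11, order 48), (S_3 x S_3) : C_2 (6T13, order 72), PGL(2,5) (6T14, order 120), S_6 (6T16, order 720). By Dedekind's theorem, for a prime p not dividing disc(f) the degrees of the irreducible factors of f mod p form the cycle type of an element of G. Factoring f modulo the 4 such primes p <= 7, each new pattern first appears at: mod 2: f = (x^6 + x^4 + x^2 + x + 1), pattern 6; mod 5: f = (x)(x^5 + 4x^4 + 3x^2 + x + 2), pattern 5+1; mod 7: f = (x^2 + 5x + 5)(x^4 + 3x^3 + 2x^2 + 2x + 1), pattern 4+2. No other pattern occurs in this range, so the set of observed cycle types is {6, 5+1, 4+2}. Among the candidates above, the only group containing elements of all these cycle types is S_6 (6T16); every other candidate lacks at least one of them. Hence G = S_6 (6T16), of order 720.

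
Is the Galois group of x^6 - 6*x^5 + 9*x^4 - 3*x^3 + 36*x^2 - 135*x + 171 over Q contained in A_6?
No

The polynomial is irreducible of degree 6 over Q. Its discriminant is -63822230816067, which is not a perfect square. A Galois group lies in the alternating group exactly when the discriminant is a square in Q, so the Galois group (C_6) is not contained in A_6.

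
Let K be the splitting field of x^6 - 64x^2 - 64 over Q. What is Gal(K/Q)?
The polynomial f is an irreducible sextic over Q, so G = Gal(f/Q) is one of the 16 transitive subgroups 6T1, ..., 6T16 of S_6. The discriminant of f is 3603718079512576 = 60030976^2, a perfect square, so G is contained in A_6. The transitive groups of degree 6 contained in A_6 are: A_4 (6T4, order 12), S_4 (6T7, order 24), (C_3 x C_3) : C_4 (6T10, order 36), PSL(2,5) (6T12, order 60), A_6 (6T15, order 360). By Dedekind's theorem, for a prime p not dividing disc(f) the degrees of the irreducible factors of f mod p form the cycle type of an element of G. Factoring f modulo the 79 such primes p <= 419 (skipping 2, 229, which divide the discriminant), each new pattern first appears at: mod 3: f = (x^3 + x^2 + 2x + 1)(x^3 + 2x^2 + 2x + 2), pattern 3+3; mod 7: f = (x^2 + 2)(x^4 + 5x^2 + 3), pattern 4+2; mod 23: f = (x + 5)(x + 18)(x^2 + 2x + 3)(x^2 + 21x + 3), pattern 2+2+1+1; mod 193: f = (x + 7)(x + 13)(x + 19)(x + 174)(x + 180)(x + 186), pattern 1+1+1+1+1+1. No other pattern occurs in this range, so the set of observed cycle types is {3+3, 4+2, 2+2+1+1, 1+1+1+1+1+1}. The candidates containing elements of all these cycle types are S_4 (6T7) of order 24, (C_3 x C_3) : C_4 (6T10) of order 36, A_6 (6T15) of order 360; the others are excluded. The observed types are precisely the cycle types that occur in S_4 (6T7). Each of the other remaining candidates has further cycle types, and by the Chebotarev density theorem the matching factorization patterns would occur for a proportion of primes equal to their share of the group: (C_3 x C_3) : C_4 (6T10) additionally contains elements of type 3+1+1+1 (4 of its 36 elements, about 11% of primes); A_6 (6T15) additionally contains elements of type 5+1, 3+1+1+1 (184 of its 360 elements, about 51% of primes). None of the 79 primes tested shows any such pattern (for each of these groups the chance of that is below 10^-4), which rules them out. Hence G = S_4 (6T7), of order 24.

S_4 (also written S4+)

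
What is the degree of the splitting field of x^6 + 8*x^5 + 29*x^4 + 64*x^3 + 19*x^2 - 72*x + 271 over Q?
36

The degree of the splitting field over Q equals the order of the Galois group, so first determine the group. The polynomial f is an irreducible sextic over Q, so G = Gal(f/Q) is one of the 16 transitive subgroups 6T1, ..., 6T16 of S_6. The discriminant of f is 564385546240000 = 23756800^2, a perfect square, so G is contained in A_6. The transitive groups of degree 6 contained in A_6 are: A_4 (6T4, order 12), S_4 (6T7, order 24), (C_3 x C_3) : C_4 (6T10, order 36), PSL(2,5) (6T12, order 60), A_6 (6T15, order 360). By Dedekind's theorem, for a prime p not dividing disc(f) the degrees of the irreducible factors of f mod p form the cycle type of an element of G. Factoring f modulo the 19 such primes p <= 79 (skipping 2, 5, 29, which divide the discriminant), each new pattern first appears at: mod 3: f = (x^2 + 2x + 2)(x^4 + x + 2), pattern 4+2; mod 11: f = (x^3 + 7x + 1)(x^3 + 8x^2 + 7), pattern 3+3; mod 19: f = (x + 4)(x + 6)(x^2 + 7x + 2)(x^2 + 10x + 10), pattern 2+2+1+1; mod 61: f = (x + 10)(x + 24)(x + 57)(x^3 + 39x^2 + 36x + 36), pattern 3+1+1+1. No other pattern occurs in this range, so the set of observed cycle types is {4+2, 3+3, 2+2+1+1, 3+1+1+1}. The candidates containing elements of all these cycle types are (C_3 x C_3) : C_4 (6T10) of order 36, A_6 (6T15) of order 360; the others are excluded. The observed types are precisely the cycle types that occur in (C_3 x C_3) : C_4 (6T10) (apart from the identity). Each of the other remaining candidates has further cycle types, and by the Chebotarev density theorem the matching factorization patterns would occur for a proportion of primes equal to their share of the group: A_6 (6T15) additionally contains elements of type 5+1 (144 of its 360 elements, about 40% of primes). None of the 19 primes tested shows any such pattern (for each of these groups the chance of that is below 10^-4), which rules them out. Hence G = (C_3 x C_3) : C_4 (6T10), of order 36. The Galois group (C_3 x C_3) : C_4 (6T10) has order 36, so the splitting field has degree 36 over Q.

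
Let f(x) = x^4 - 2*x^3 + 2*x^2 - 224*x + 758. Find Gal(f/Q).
A_4, the alternating group on 4 letters

The polynomial is an irreducible quartic over Q and its discriminant is 4644695104 = 68152^2, a perfect square, so the Galois group is contained in A_4. The resolvent cubic y^3 - 2*y^2 - 2584*y - 47144 is irreducible over Q. An irreducible resolvent with square discriminant gives A_4.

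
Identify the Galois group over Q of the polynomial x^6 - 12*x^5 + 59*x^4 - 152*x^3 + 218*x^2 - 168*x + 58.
6T8: S_4

The polynomial f is an irreducible sextic over Q, so G = Gal(f/Q) is one of the 16 transitive subgroups 6T1, ..., 6T16 of S_6. The discriminant of f is -5120000, which is not a perfect square, so G is not contained in A_6. The transitive groups of degree 6 not contained in A_6 are: C_6 (6T1, order 6), S_3 (6T2, order 6), D_6 (6T3, order 12), C_3 x S_3 (6T5, order 18), A_4 x C_2 (6T6, order 24), S_4 (6T8, order 24), S_3 x S_3 (6T9, order 36), S_4 x C_2 (6T11, order 48), (S_3 x S_3) : C_2 (6T13, order 72), PGL(2,5) (6T14, order 120), S_6 (6T16, order 720). By Dedekind's theorem, for a prime p not dividing disc(f) the degrees of the irreducible factors of f mod p form the cycle type of an element of G. Factoring f modulo the 22 such primes p <= 89 (skipping 2, 5, which divide the discriminant), each new pattern first appears at: mod 3: f = (x^3 + x^2 + 2x + 1)(x^3 + 2x^2 + x + 1), pattern 3+3; mod 7: f = (x^2 + 2x + 5)(x^2 + 3x + 6)(x^2 + 4x + 1), pattern 2+2+2; mod 13: f = (x + 2)(x + 7)(x^4 + 5x^3 + 12x + 6), pattern 4+1+1; mod 43: f = (x + 10)(x + 29)(x^2 + 39x + 8)(x^2 + 39x + 14), pattern 2+2+1+1. No other pattern occurs in this range, so the set of observed cycle types is {3+3, 2+2+2, 4+1+1, 2+2+1+1}. The candidates containing elements of all these cycle types are S_4 (6T8) of order 24, S_4 x C_2 (6T11) of order 48, PGL(2,5) (6T14) of order 120, S_6 (6T16) of order 720; the others are excluded. The observed types are precisely the cycle types that occur in S_4 (6T8) (apart from the identity). Each of the other remaining candidates has further cycle types, and by the Chebotarev density theorem the matching factorization patterns would occur for a proportion of primes equal to their share of the group: S_4 x C_2 (6T11) additionally contains elements of type 6, 4+2, 2+1+1+1+1 (17 of its 48 elements, about 35% of primes); PGL(2,5) (6T14) additionally contains elements of type 6, 5+1 (44 of its 120 elements, about 37% of primes); S_6 (6T16) additionally contains elements of type 6, 5+1, 4+2, 3+2+1, 3+1+1+1, 2+1+1+1+1 (529 of its 720 elements, about 73% of primes). None of the 22 primes tested shows any such pattern (for each of these groups the chance of that is below 10^-4), which rules them out. Hence G = S_4 (6T8), of order 24.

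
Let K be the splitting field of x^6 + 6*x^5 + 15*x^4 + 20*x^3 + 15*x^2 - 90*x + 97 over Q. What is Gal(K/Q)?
The polynomial f is an irreducible sextic over Q, so G = Gal(f/Q) is one of the 16 transitive subgroups 6T1, ..., 6T16 of S_6. The discriminant of f is -9727331052552192, which is not a perfect square, so G is not contained in A_6. The transitive groups of degree 6 not contained in A_6 are: C_6 (6T1, order 6), S_3 (6T2, order 6), D_6 (6T3, order 12), C_3 x S_3 (6T5, order 18), A_4 x C_2 (6T6, order 24), S_4 (6T8, order 24), S_3 x S_3 (6T9, order 36), S_4 x C_2 (6T11, order 48), (S_3 x S_3) : C_2 (6T13, order 72), PGL(2,5) (6T14, order 120), S_6 (6T16, order 720). By Dedekind's theorem, for a prime p not dividing disc(f) the degrees of the irreducible factors of f mod p form the cycle type of an element of G. Factoring f modulo the 27 such primes p <= 127 (skipping 2, 3, 17, 43, which divide the discriminant), each new pattern first appears at: mod 5: f = (x^6 + x^5 + 2), pattern 6; mod 7: f = (x + 3)(x^2 + 3x + 5)(x^3 + x + 6), pattern 3+2+1; mod 11: f = (x^2 + 9x + 5)(x^4 + 8x^3 + 4x^2 + 10x + 4), pattern 4+2; mod 13: f = (x + 4)(x + 7)(x^2 + 11)(x^2 + 8x + 5), pattern 2+2+1+1; mod 61: f = (x + 20)(x + 42)(x + 54)(x + 58)(x^2 + 15x + 31), pattern 2+1+1+1+1; mod 97: f = (x)(x + 74)(x + 78)(x^3 + 48x^2 + 42x + 14), pattern 3+1+1+1; mod 113: f = (x^2 + 25x + 105)(x^2 + 100x + 48)(x^2 + 107x + 33), pattern 2+2+2; mod 127: f = (x^3 + 52x^2 + 46x + 36)(x^3 + 81x^2 + 75x + 105), pattern 3+3. No other pattern occurs in this range, so the set of observed cycle types is {6, 3+2+1, 4+2, 2+2+1+1, 2+1+1+1+1, 3+1+1+1, 2+2+2, 3+3}. The candidates containing elements of all these cycle types are (S_3 x S_3) : C_2 (6T13) of order 72, S_6 (6T16) of order 720; the others are excluded. The observed types are precisely the cycle types that occur in (S_3 x S_3) : C_2 (6T13) (apart from the identity). Each of the other remaining candidates has further cycle types, and by the Chebotarev density theorem the matching factorization patterns would occur for a proportion of primes equal to their share of the group: S_6 (6T16) additionally contains elements of type 5+1, 4+1+1 (234 of its 720 elements, about 32% of primes). None of the 27 primes tested shows any such pattern (for each of these groups the chance of that is below 10^-4), which rules them out. Hence G = (S_3 x S_3) : C_2 (6T13), of order 72.

(S_3 x S_3) : C_2 (order 72)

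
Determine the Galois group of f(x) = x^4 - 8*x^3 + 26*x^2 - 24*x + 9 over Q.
V_4 (also written V4)

The polynomial is an irreducible quartic over Q and its discriminant is 589824 = 768^2, a perfect square, so the Galois group is contained in A_4. The resolvent cubic y^3 - 26*y^2 + 156*y - 216 splits completely over Q, which gives the Klein four-group V_4.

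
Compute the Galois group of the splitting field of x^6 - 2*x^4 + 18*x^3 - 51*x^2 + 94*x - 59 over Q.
The polynomial f is an irreducible sextic over Q, so G = Gal(f/Q) is one of the 16 transitive subgroups 6T1, ..., 6T16 of S_6. The discriminant of f is 87452721811456 = 9351616^2, a perfect square, so G is contained in A_6. The transitive groups of degree 6 contained in A_6 are: A_4 (6T4, order 12), S_4 (6T7, order 24), (C_3 x C_3) : C_4 (6T10, order 36), PSL(2,5) (6T12, order 60), A_6 (6T15, order 360). By Dedekind's theorem, for a prime p not dividing disc(f) the degrees of the irreducible factors of f mod p form the cycle type of an element of G. Factoring f modulo the 79 such primes p <= 419 (skipping 2, 23, which divide the discriminant), each new pattern first appears at: mod 3: f = (x^3 + x^2 + 2)(x^3 + 2x^2 + 2x + 2), pattern 3+3; mod 5: f = (x^2 + 4x + 1)(x^4 + x^3 + 3x^2 + 1), pattern 4+2; mod 19: f = (x + 15)(x + 16)(x^2 + 12x + 4)(x^2 + 14x + 15), pattern 2+2+1+1; mod 223: f = (x + 1)(x + 13)(x + 18)(x + 65)(x + 130)(x + 219), pattern 1+1+1+1+1+1. No other pattern occurs in this range, so the set of observed cycle types is {3+3, 4+2, 2+2+1+1, 1+1+1+1+1+1}. The candidates containing elements of all these cycle types are S_4 (6T7) of order 24, (C_3 x C_3) : C_4 (6T10) of order 36, A_6 (6T15) of order 360; the others are excluded. The observed types are precisely the cycle types that occur in S_4 (6T7). Each of the other remaining candidates has further cycle types, and by the Chebotarev density theorem the matching factorization patterns would occur for a proportion of primes equal to their share of the group: (C_3 x C_3) : C_4 (6T10) additionally contains elements of type 3+1+1+1 (4 of its 36 elements, about 11% of primes); A_6 (6T15) additionally contains elements of type 5+1, 3+1+1+1 (184 of its 360 elements, about 51% of primes). None of the 79 primes tested shows any such pattern (for each of these groups the chance of that is below 10^-4), which rules them out. Hence G = S_4 (6T7), of order 24.

S_4, S_4(6d), the S_4-action on 6 points inside A_6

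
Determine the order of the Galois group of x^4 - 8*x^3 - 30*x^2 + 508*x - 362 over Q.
8

The degree of the splitting field over Q equals the order of the Galois group, so first determine the group. The polynomial is an irreducible quartic over Q and its discriminant is -620791112448, which is not a perfect square, so the Galois group is not contained in A_4. The resolvent cubic y^3 + 30*y^2 - 2616*y - 191456 has exactly one rational root, so the Galois group is C_4 or D_4. The quartic remains irreducible over Q(sqrt(disc)), so the group is D_4. The Galois group D_4 (4T3) has order 8, so the splitting field has degree 8 over Q.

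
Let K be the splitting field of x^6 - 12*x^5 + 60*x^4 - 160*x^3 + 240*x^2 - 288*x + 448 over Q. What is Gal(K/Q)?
The polynomial f is an irreducible sextic over Q, so G = Gal(f/Q) is one of the 16 transitive subgroups 6T1, ..., 6T16 of S_6. The discriminant of f is -9727331052552192, which is not a perfect square, so G is not contained in A_6. The transitive groups of degree 6 not contained in A_6 are: C_6 (6T1, order 6), S_3 (6T2, order 6), D_6 (6T3, order 12), C_3 x S_3 (6T5, order 18), A_4 x C_2 (6T6, order 24), S_4 (6T8, order 24), S_3 x S_3 (6T9, order 36), S_4 x C_2 (6T11, order 48), (S_3 x S_3) : C_2 (6T13, order 72), PGL(2,5) (6T14, order 120), S_6 (6T16, order 720). By Dedekind's theorem, for a prime p not dividing disc(f) the degrees of the irreducible factors of f mod p form the cycle type of an element of G. Factoring f modulo the 27 such primes p <= 127 (skipping 2, 3, 17, 43, which divide the discriminant), each new pattern first appears at: mod 5: f = (x^6 + 3x^5 + 2x + 3), pattern 6; mod 7: f = (x)(x^2 + 4x + 5)(x^3 + 5x^2 + 4), pattern 3+2+1; mod 11: f = (x^2 + 3x + 9)(x^4 + 7x^3 + 8x^2 + 6x + 7), pattern 4+2; mod 13: f = (x + 1)(x + 4)(x^2 + 2x + 3)(x^2 + 7x + 7), pattern 2+2+1+1; mod 61: f = (x + 17)(x + 39)(x + 51)(x + 55)(x^2 + 9x + 56), pattern 2+1+1+1+1; mod 97: f = (x + 71)(x + 75)(x + 94)(x^3 + 39x^2 + 72x + 2), pattern 3+1+1+1; mod 113: f = (x^2 + 19x + 39)(x^2 + 94x + 96)(x^2 + 101x + 60), pattern 2+2+2; mod 127: f = (x^3 + 43x^2 + 15x + 85)(x^3 + 72x^2 + 124x + 74), pattern 3+3. No other pattern occurs in this range, so the set of observed cycle types is {6, 3+2+1, 4+2, 2+2+1+1, 2+1+1+1+1, 3+1+1+1, 2+2+2, 3+3}. The candidates containing elements of all these cycle types are (S_3 x S_3) : C_2 (6T13) of order 72, S_6 (6T16) of order 720; the others are excluded. The observed types are precisely the cycle types that occur in (S_3 x S_3) : C_2 (6T13) (apart from the identity). Each of the other remaining candidates has further cycle types, and by the Chebotarev density theorem the matching factorization patterns would occur for a proportion of primes equal to their share of the group: S_6 (6T16) additionally contains elements of type 5+1, 4+1+1 (234 of its 720 elements, about 32% of primes). None of the 27 primes tested shows any such pattern (for each of these groups the chance of that is below 10^-4), which rules them out. Hence G = (S_3 x S_3) : C_2 (6T13), of order 72.

(S_3 x S_3) : C_2 (order 72)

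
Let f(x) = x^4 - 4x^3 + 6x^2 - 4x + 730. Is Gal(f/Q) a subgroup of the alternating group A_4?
Yes

The polynomial is irreducible of degree 4 over Q. Its discriminant is 99179645184 = 314928^2, a perfect square. A Galois group lies in the alternating group exactly when the discriminant is a square in Q, so the Galois group (V_4) is contained in A_4.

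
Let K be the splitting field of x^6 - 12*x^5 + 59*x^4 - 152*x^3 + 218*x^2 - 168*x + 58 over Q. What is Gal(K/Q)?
The polynomial f is an irreducible sextic over Q, so G = Gal(f/Q) is one of the 16 transitive subgroups 6T1, ..., 6T16 of S_6. The discriminant of f is -5120000, which is not a perfect square, so G is not contained in A_6. The transitive groups of degree 6 not contained in A_6 are: C_6 (6T1, order 6), S_3 (6T2, order 6), D_6 (6T3, order 12), C_3 x S_3 (6T5, order 18), A_4 x C_2 (6T6, order 24), S_4 (6T8, order 24), S_3 x S_3 (6T9, order 36), S_4 x C_2 (6T11, order 48), (S_3 x S_3) : C_2 (6T13, order 72), PGL(2,5) (6T14, order 120), S_6 (6T16, order 720). By Dedekind's theorem, for a prime p not dividing disc(f) the degrees of the irreducible factors of f mod p form the cycle type of an element of G. Factoring f modulo the 22 such primes p <= 89 (skipping 2, 5, which divide the discriminant), each new pattern first appears at: mod 3: f = (x^3 + x^2 + 2x + 1)(x^3 + 2x^2 + x + 1), pattern 3+3; mod 7: f = (x^2 + 2x + 5)(x^2 + 3x + 6)(x^2 + 4x + 1), pattern 2+2+2; mod 13: f = (x + 2)(x + 7)(x^4 + 5x^3 + 12x + 6), pattern 4+1+1; mod 43: f = (x + 10)(x + 29)(x^2 + 39x + 8)(x^2 + 39x + 14), pattern 2+2+1+1. No other pattern occurs in this range, so the set of observed cycle types is {3+3, 2+2+2, 4+1+1, 2+2+1+1}. The candidates containing elements of all these cycle types are S_4 (6T8) of order 24, S_4 x C_2 (6T11) of order 48, PGL(2,5) (6T14) of order 120, S_6 (6T16) of order 720; the others are excluded. The observed types are precisely the cycle types that occur in S_4 (6T8) (apart from the identity). Each of the other remaining candidates has further cycle types, and by the Chebotarev density theorem the matching factorization patterns would occur for a proportion of primes equal to their share of the group: S_4 x C_2 (6T11) additionally contains elements of type 6, 4+2, 2+1+1+1+1 (17 of its 48 elements, about 35% of primes); PGL(2,5) (6T14) additionally contains elements of type 6, 5+1 (44 of its 120 elements, about 37% of primes); S_6 (6T16) additionally contains elements of type 6, 5+1, 4+2, 3+2+1, 3+1+1+1, 2+1+1+1+1 (529 of its 720 elements, about 73% of primes). None of the 22 primes tested shows any such pattern (for each of these groups the chance of that is below 10^-4), which rules them out. Hence G = S_4 (6T8), of order 24.

S_4, S_4(6c), the S_4-action on 6 points not in A_6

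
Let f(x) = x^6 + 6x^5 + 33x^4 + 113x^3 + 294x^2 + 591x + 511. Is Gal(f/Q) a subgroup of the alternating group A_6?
The polynomial is irreducible of degree 6 over Q. Its discriminant is -401254544639403, which is not a perfect square. A Galois group lies in the alternating group exactly when the discriminant is a square in Q, so the Galois group (C_3 x S_3) is not contained in A_6.

No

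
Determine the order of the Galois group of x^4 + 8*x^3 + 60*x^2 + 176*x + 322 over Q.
The degree of the splitting field over Q equals the order of the Galois group, so first determine the group. The polynomial is an irreducible quartic over Q and its discriminant is 1088391168, which is not a perfect square, so the Galois group is not contained in A_4. The resolvent cubic y^3 - 60*y^2 + 120*y + 25696 has exactly one rational root, so the Galois group is C_4 or D_4. The quartic becomes reducible over Q(sqrt(disc)), so the group is C_4. The Galois group C_4 (4T1) has order 4, so the splitting field has degree 4 over Q.

4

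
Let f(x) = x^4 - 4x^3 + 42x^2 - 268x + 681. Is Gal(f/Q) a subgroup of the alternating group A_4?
The polynomial is irreducible of degree 4 over Q. Its discriminant is 44702892032, which is not a perfect square. A Galois group lies in the alternating group exactly when the discriminant is a square in Q, so the Galois group (D_4) is not contained in A_4.

No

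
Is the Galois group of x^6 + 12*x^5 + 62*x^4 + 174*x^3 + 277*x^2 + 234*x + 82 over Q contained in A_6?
The polynomial is irreducible of degree 6 over Q. Its discriminant is -187648, which is not a perfect square. A Galois group lies in the alternating group exactly when the discriminant is a square in Q, so the Galois group ((S_3 x S_3) : C_2) is not contained in A_6.

No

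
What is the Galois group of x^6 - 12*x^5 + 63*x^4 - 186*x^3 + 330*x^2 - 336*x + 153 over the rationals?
PGL(2,5)

The polynomial f is an irreducible sextic over Q, so G = Gal(f/Q) is one of the 16 transitive subgroups 6T1, ..., 6T16 of S_6. The discriminant of f is -16003008, which is not a perfect square, so G is not contained in A_6. The transitive groups of degree 6 not contained in A_6 are: C_6 (6T1, order 6), S_3 (6T2, order 6), D_6 (6T3, order 12), C_3 x S_3 (6T5, order 18), A_4 x C_2 (6T6, order 24), S_4 (6T8, order 24), S_3 x S_3 (6T9, order 36), S_4 x C_2 (6T11, order 48), (S_3 x S_3) : C_2 (6T13, order 72), PGL(2,5) (6T14, order 120), S_6 (6T16, order 720). By Dedekind's theorem, for a prime p not dividing disc(f) the degrees of the irreducible factors of f mod p form the cycle type of an element of G. Factoring f modulo the 21 such primes p <= 89 (skipping 2, 3, 7, which divide the discriminant), each new pattern first appears at: mod 5: f = (x^6 + 3x^5 + 3x^4 + 4x^3 + 4x + 3), pattern 6; mod 11: f = (x + 7)(x^5 + 3x^4 + 9x^3 + 4x^2 + 5x + 3), pattern 5+1; mod 13: f = (x + 3)(x + 12)(x^4 + 12x^3 + 3x^2 + 1), pattern 4+1+1; mod 23: f = (x + 1)(x + 5)(x^2 + x + 19)(x^2 + 4x + 5), pattern 2+2+1+1; mod 43: f = (x^3 + 13x^2 + x + 3)(x^3 + 18x^2 + 8), pattern 3+3; mod 61: f = (x^2 + 28x + 34)(x^2 + 39x + 52)(x^2 + 43x + 30), pattern 2+2+2. No other pattern occurs in this range, so the set of observed cycle types is {6, 5+1, 4+1+1, 2+2+1+1, 3+3, 2+2+2}. The candidates containing elements of all these cycle types are PGL(2,5) (6T14) of order 120, S_6 (6T16) of order 720; the others are excluded. The observed types are precisely the cycle types that occur in PGL(2,5) (6T14) (apart from the identity). Each of the other remaining candidates has further cycle types, and by the Chebotarev density theorem the matching factorization patterns would occur for a proportion of primes equal to their share of the group: S_6 (6T16) additionally contains elements of type 4+2, 3+2+1, 3+1+1+1, 2+1+1+1+1 (265 of its 720 elements, about 37% of primes). None of the 21 primes tested shows any such pattern (for each of these groups the chance of that is below 10^-4), which rules them out. Hence G = PGL(2,5) (6T14), of order 120.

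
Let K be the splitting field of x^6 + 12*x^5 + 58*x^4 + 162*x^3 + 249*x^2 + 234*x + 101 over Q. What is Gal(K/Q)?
The polynomial f is an irreducible sextic over Q, so G = Gal(f/Q) is one of the 16 transitive subgroups 6T1, ..., 6T16 of S_6. The discriminant of f is 87452721811456 = 9351616^2, a perfect square, so G is contained in A_6. The transitive groups of degree 6 contained in A_6 are: A_4 (6T4, order 12), S_4 (6T7, order 24), (C_3 x C_3) : C_4 (6T10, order 36), PSL(2,5) (6T12, order 60), A_6 (6T15, order 360). By Dedekind's theorem, for a prime p not dividing disc(f) the degrees of the irreducible factors of f mod p form the cycle type of an element of G. Factoring f modulo the 79 such primes p <= 419 (skipping 2, 23, which divide the discriminant), each new pattern first appears at: mod 3: f = (x^3 + x^2 + x + 2)(x^3 + 2x^2 + x + 1), pattern 3+3; mod 5: f = (x^2 + 3x + 3)(x^4 + 4x^3 + 3x^2 + x + 2), pattern 4+2; mod 19: f = (x + 17)(x + 18)(x^2 + 16x + 13)(x^2 + 18x + 9), pattern 2+2+1+1; mod 223: f = (x + 3)(x + 15)(x + 20)(x + 67)(x + 132)(x + 221), pattern 1+1+1+1+1+1. No other pattern occurs in this range, so the set of observed cycle types is {3+3, 4+2, 2+2+1+1, 1+1+1+1+1+1}. The candidates containing elements of all these cycle types are S_4 (6T7) of order 24, (C_3 x C_3) : C_4 (6T10) of order 36, A_6 (6T15) of order 360; the others are excluded. The observed types are precisely the cycle types that occur in S_4 (6T7). Each of the other remaining candidates has further cycle types, and by the Chebotarev density theorem the matching factorization patterns would occur for a proportion of primes equal to their share of the group: (C_3 x C_3) : C_4 (6T10) additionally contains elements of type 3+1+1+1 (4 of its 36 elements, about 11% of primes); A_6 (6T15) additionally contains elements of type 5+1, 3+1+1+1 (184 of its 360 elements, about 51% of primes). None of the 79 primes tested shows any such pattern (for each of these groups the chance of that is below 10^-4), which rules them out. Hence G = S_4 (6T7), of order 24.

6T7: S_4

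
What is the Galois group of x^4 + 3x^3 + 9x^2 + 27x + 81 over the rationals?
C_4 (also written C4)

The polynomial is an irreducible quartic over Q and its discriminant is 66430125, which is not a perfect square, so the Galois group is not contained in A_4. The resolvent cubic y^3 - 9*y^2 - 243*y + 1458 has exactly one rational root, so the Galois group is C_4 or D_4. The quartic becomes reducible over Q(sqrt(disc)), so the group is C_4.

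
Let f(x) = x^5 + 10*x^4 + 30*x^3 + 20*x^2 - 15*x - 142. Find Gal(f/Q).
D_5 (also written D5)

The polynomial f is an irreducible quintic over Q, so G = Gal(f/Q) is a transitive subgroup of S_5: one of C_5 (5T1, order 5), D_5 (5T2, order 10), F_20 (5T3, order 20), A_5 (5T4, order 60) or S_5 (5T5, order 120). The discriminant of f is 1327104000000 = 1152000^2, a perfect square, so G is contained in A_5. The transitive groups of degree 5 contained in A_5 are: C_5 (5T1, order 5), D_5 (5T2, order 10), A_5 (5T4, order 60). By Dedekind's theorem, for a prime p not dividing disc(f) the degrees of the irreducible factors of f mod p form the cycle type of an element of G. Factoring f modulo the 23 such primes p <= 101 (skipping 2, 3, 5, which divide the discriminant), each new pattern first appears at: mod 7: f = (x^5 + 3x^4 + 2x^3 + 6x^2 + 6x + 5), pattern 5; mod 17: f = (x + 15)(x^2 + 5x + 8)(x^2 + 7x + 11), pattern 2+2+1. No other pattern occurs in this range, so the set of observed cycle types is {5, 2+2+1}. The candidates containing elements of all these cycle types are D_5 (5T2) of order 10, A_5 (5T4) of order 60; the others are excluded. The observed types are precisely the cycle types that occur in D_5 (5T2) (apart from the identity). Each of the other remaining candidates has further cycle types, and by the Chebotarev density theorem the matching factorization patterns would occur for a proportion of primes equal to their share of the group: A_5 (5T4) additionally contains elements of type 3+1+1 (20 of its 60 elements, about 33% of primes). None of the 23 primes tested shows any such pattern (for each of these groups the chance of that is below 10^-4), which rules them out. Hence G = D_5 (5T2), of order 10.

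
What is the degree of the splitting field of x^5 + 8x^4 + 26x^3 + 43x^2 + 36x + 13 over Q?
10

The degree of the splitting field over Q equals the order of the Galois group, so first determine the group. The polynomial f is an irreducible quintic over Q, so G = Gal(f/Q) is a transitive subgroup of S_5: one of C_5 (5T1, order 5), D_5 (5T2, order 10), F_20 (5T3, order 20), A_5 (5T4, order 60) or S_5 (5T5, order 120). The discriminant of f is 2209 = 47^2, a perfect square, so G is contained in A_5. The transitive groups of degree 5 contained in A_5 are: C_5 (5T1, order 5), D_5 (5T2, order 10), A_5 (5T4, order 60). By Dedekind's theorem, for a prime p not dividing disc(f) the degrees of the irreducible factors of f mod p form the cycle type of an element of G. Factoring f modulo the 23 such primes p <= 89 (skipping 47, which divides the discriminant), each new pattern first appears at: mod 2: f = (x^5 + x^2 + 1), pattern 5; mod 5: f = (x + 3)(x^2 + x + 1)(x^2 + 4x + 1), pattern 2+2+1; mod 83: f = (x + 4)(x + 14)(x + 17)(x + 25)(x + 31), pattern 1+1+1+1+1. No other pattern occurs in this range, so the set of observed cycle types is {5, 2+2+1, 1+1+1+1+1}. The candidates containing elements of all these cycle types are D_5 (5T2) of order 10, A_5 (5T4) of order 60; the others are excluded. The observed types are precisely the cycle types that occur in D_5 (5T2). Each of the other remaining candidates has further cycle types, and by the Chebotarev density theorem the matching factorization patterns would occur for a proportion of primes equal to their share of the group: A_5 (5T4) additionally contains elements of type 3+1+1 (20 of its 60 elements, about 33% of primes). None of the 23 primes tested shows any such pattern (for each of these groups the chance of that is below 10^-4), which rules them out. Hence G = D_5 (5T2), of order 10. The Galois group D_5 (5T2) has order 10, so the splitting field has degree 10 over Q.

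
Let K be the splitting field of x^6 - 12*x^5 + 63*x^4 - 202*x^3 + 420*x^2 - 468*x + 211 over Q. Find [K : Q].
The degree of the splitting field over Q equals the order of the Galois group, so first determine the group. The polynomial f is an irreducible sextic over Q, so G = Gal(f/Q) is one of the 16 transitive subgroups 6T1, ..., 6T16 of S_6. The discriminant of f is -28010528989632, which is not a perfect square, so G is not contained in A_6. The transitive groups of degree 6 not contained in A_6 are: C_6 (6T1, order 6), S_3 (6T2, order 6), D_6 (6T3, order 12), C_3 x S_3 (6T5, order 18), A_4 x C_2 (6T6, order 24), S_4 (6T8, order 24), S_3 x S_3 (6T9, order 36), S_4 x C_2 (6T11, order 48), (S_3 x S_3) : C_2 (6T13, order 72), PGL(2,5) (6T14, order 120), S_6 (6T16, order 720). By Dedekind's theorem, for a prime p not dividing disc(f) the degrees of the irreducible factors of f mod p form the cycle type of an element of G. Factoring f modulo the 21 such primes p <= 89 (skipping 2, 3, 7, which divide the discriminant), each new pattern first appears at: mod 5: f = (x^6 + 3x^5 + 3x^4 + 3x^3 + 2x + 1), pattern 6; mod 11: f = (x + 5)(x^5 + 5x^4 + 5x^3 + 4x^2 + 4x + 7), pattern 5+1; mod 13: f = (x + 6)(x + 12)(x^4 + 9x^3 + 11x^2 + 5x + 6), pattern 4+1+1; mod 23: f = (x + 5)(x + 18)(x^2 + 14x + 4)(x^2 + 20x + 11), pattern 2+2+1+1; mod 43: f = (x^3 + 37x^2 + 12x + 4)(x^3 + 37x^2 + 15x + 42), pattern 3+3; mod 61: f = (x^2 + 9x + 56)(x^2 + 11x + 55)(x^2 + 29x + 5), pattern 2+2+2. No other pattern occurs in this range, so the set of observed cycle types is {6, 5+1, 4+1+1, 2+2+1+1, 3+3, 2+2+2}. The candidates containing elements of all these cycle types are PGL(2,5) (6T14) of order 120, S_6 (6T16) of order 720; the others are excluded. The observed types are precisely the cycle types that occur in PGL(2,5) (6T14) (apart from the identity). Each of the other remaining candidates has further cycle types, and by the Chebotarev density theorem the matching factorization patterns would occur for a proportion of primes equal to their share of the group: S_6 (6T16) additionally contains elements of type 4+2, 3+2+1, 3+1+1+1, 2+1+1+1+1 (265 of its 720 elements, about 37% of primes). None of the 21 primes tested shows any such pattern (for each of these groups the chance of that is below 10^-4), which rules them out. Hence G = PGL(2,5) (6T14), of order 120. The Galois group PGL(2,5) (6T14) has order 120, so the splitting field has degree 120 over Q.

120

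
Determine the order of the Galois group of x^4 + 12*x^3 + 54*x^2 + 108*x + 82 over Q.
4

The degree of the splitting field over Q equals the order of the Galois group, so first determine the group. The polynomial is an irreducible quartic over Q and its discriminant is 256 = 16^2, a perfect square, so the Galois group is contained in A_4. The resolvent cubic y^3 - 54*y^2 + 968*y - 5760 splits completely over Q, which gives the Klein four-group V_4. The Galois group V_4 (4T2) has order 4, so the splitting field has degree 4 over Q.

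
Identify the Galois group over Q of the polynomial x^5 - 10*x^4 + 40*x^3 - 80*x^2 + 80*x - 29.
The polynomial f is an irreducible quintic over Q, so G = Gal(f/Q) is a transitive subgroup of S_5: one of C_5 (5T1, order 5), D_5 (5T2, order 10), F_20 (5T3, order 20), A_5 (5T4, order 60) or S_5 (5T5, order 120). The discriminant of f is 253125, which is not a perfect square, so G is not contained in A_5. The transitive groups of degree 5 not contained in A_5 are: F_20 (5T3, order 20), S_5 (5T5, order 120). By Dedekind's theorem, for a prime p not dividing disc(f) the degrees of the irreducible factors of f mod p form the cycle type of an element of G. Factoring f modulo the 18 such primes p <= 71 (skipping 3, 5, which divide the discriminant), each new pattern first appears at: mod 2: f = (x + 1)(x^4 + x^3 + x^2 + x + 1), pattern 4+1; mod 11: f = (x^5 + x^4 + 7x^3 + 8x^2 + 3x + 4), pattern 5; mod 19: f = (x + 8)(x^2 + 3x + 14)(x^2 + 17x + 5), pattern 2+2+1; mod 41: f = (x + 9)(x + 10)(x + 26)(x + 32)(x + 36), pattern 1+1+1+1+1. No other pattern occurs in this range, so the set of observed cycle types is {4+1, 5, 2+2+1, 1+1+1+1+1}. The candidates containing elements of all these cycle types are F_20 (5T3) of order 20, S_5 (5T5) of order 120; the others are excluded. The observed types are precisely the cycle types that occur in F_20 (5T3). Each of the other remaining candidates has further cycle types, and by the Chebotarev density theorem the matching factorization patterns would occur for a proportion of primes equal to their share of the group: S_5 (5T5) additionally contains elements of type 3+2, 3+1+1, 2+1+1+1 (50 of its 120 elements, about 42% of primes). None of the 18 primes tested shows any such pattern (for each of these groups the chance of that is below 10^-4), which rules them out. Hence G = F_20 (5T3), of order 20.

F_20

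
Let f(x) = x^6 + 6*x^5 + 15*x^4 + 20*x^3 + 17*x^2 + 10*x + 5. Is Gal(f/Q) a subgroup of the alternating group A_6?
No

The polynomial is irreducible of degree 6 over Q. Its discriminant is -2508800, which is not a perfect square. A Galois group lies in the alternating group exactly when the discriminant is a square in Q, so the Galois group (S_4 x C_2) is not contained in A_6.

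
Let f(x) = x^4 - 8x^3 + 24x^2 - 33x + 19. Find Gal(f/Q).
The polynomial is an irreducible quartic over Q and its discriminant is 229, which is not a perfect square, so the Galois group is not contained in A_4. The resolvent cubic y^3 - 24*y^2 + 188*y - 481 is irreducible over Q. An irreducible resolvent with non-square discriminant gives S_4.

S_4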